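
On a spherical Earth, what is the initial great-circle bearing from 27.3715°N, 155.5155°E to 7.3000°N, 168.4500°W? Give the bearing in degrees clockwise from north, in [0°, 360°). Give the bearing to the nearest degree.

Δλ = -168.4500 − 155.5155 = -323.9655°; wrapped into (−180°, 180°]: 36.0345°.
θ = atan2( sin Δλ · cos φ₂ , cos φ₁ · sin φ₂ − sin φ₁ · cos φ₂ · cos Δλ )
  = atan2(0.58350, -0.25594) = 113.683° → normalised to [0°, 360°): 113.683°.

114°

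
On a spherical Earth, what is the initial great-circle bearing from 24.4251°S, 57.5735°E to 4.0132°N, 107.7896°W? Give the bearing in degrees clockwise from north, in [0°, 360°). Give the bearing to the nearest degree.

217°

Δλ = -107.7896 − 57.5735 = -165.3631°.
θ = atan2( sin Δλ · cos φ₂ , cos φ₁ · sin φ₂ − sin φ₁ · cos φ₂ · cos Δλ )
  = atan2(-0.25207, -0.33538) = -143.071° → normalised to [0°, 360°): 216.929°.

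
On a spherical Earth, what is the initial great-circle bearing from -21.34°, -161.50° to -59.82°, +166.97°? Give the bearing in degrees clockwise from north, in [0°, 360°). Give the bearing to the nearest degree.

Δλ = 166.97 − -161.50 = 328.47°; wrapped into (−180°, 180°]: -31.53°.
θ = atan2( sin Δλ · cos φ₂ , cos φ₁ · sin φ₂ − sin φ₁ · cos φ₂ · cos Δλ )
  = atan2(-0.26289, -0.64925) = -157.956° → normalised to [0°, 360°): 202.044°.

202°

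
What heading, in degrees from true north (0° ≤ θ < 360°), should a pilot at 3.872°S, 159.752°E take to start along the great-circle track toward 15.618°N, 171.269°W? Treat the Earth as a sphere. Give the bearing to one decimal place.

Δλ = -171.269 − 159.752 = -331.021°; wrapped into (−180°, 180°]: 28.979°.
θ = atan2( sin Δλ · cos φ₂ , cos φ₁ · sin φ₂ − sin φ₁ · cos φ₂ · cos Δλ )
  = atan2(0.46660, 0.32550) = 55.100° → normalised to [0°, 360°): 55.100°.

55.1°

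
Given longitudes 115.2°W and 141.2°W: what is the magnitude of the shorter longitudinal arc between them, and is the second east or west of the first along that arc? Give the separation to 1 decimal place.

Raw difference: -141.2 − -115.2 = -26.0°.
Normalise into (−180°, 180°]: -26.0° stays -26.0°.
Negative ⇒ the second point lies to the west; separation 26.0°.

26.0° west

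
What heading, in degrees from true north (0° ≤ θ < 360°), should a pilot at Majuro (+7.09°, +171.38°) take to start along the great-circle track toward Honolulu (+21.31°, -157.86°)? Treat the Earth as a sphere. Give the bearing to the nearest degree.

Δλ = -157.86 − 171.38 = -329.24°; wrapped into (−180°, 180°]: 30.76°.
θ = atan2( sin Δλ · cos φ₂ , cos φ₁ · sin φ₂ − sin φ₁ · cos φ₂ · cos Δλ )
  = atan2(0.47647, 0.26182) = 61.211° → normalised to [0°, 360°): 61.211°.

61°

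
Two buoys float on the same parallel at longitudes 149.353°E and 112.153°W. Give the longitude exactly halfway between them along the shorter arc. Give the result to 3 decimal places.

161.400°W

Signed shortest Δλ from +149.353° to -112.153° is +98.494°.
Midpoint longitude = +149.353° + (+98.494°)/2 = +149.353° + 49.247° = +198.600°.
Normalise into (−180°, 180°]: -161.400°.
(The naïve average (+149.353 + -112.153)/2 = 18.6° is on the wrong side of the globe.)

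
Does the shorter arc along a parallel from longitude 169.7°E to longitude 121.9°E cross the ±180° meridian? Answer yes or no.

Signed shortest Δλ = ((121.9 − 169.7 + 180) mod 360) − 180 = -47.8°.
Going west by 47.8° from +169.7° reaches +121.9° without touching 180°.

No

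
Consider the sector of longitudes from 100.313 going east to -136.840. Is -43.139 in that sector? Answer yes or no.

No

Band width going east from +100.313° to -136.840°: ((-136.840 − 100.313) mod 360) = 122.847°.
Offset of -43.139° east of the west edge: ((-43.139 − 100.313) mod 360) = 216.548°.
216.548° > 122.847° ⇒ outside.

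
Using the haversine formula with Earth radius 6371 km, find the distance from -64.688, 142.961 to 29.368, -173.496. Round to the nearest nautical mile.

6003 nmi

Δλ = -173.496 − 142.961 = -316.457°; wrapped into (−180°, 180°]: 43.543°.
Δφ = 29.368 − -64.688 = 94.056°.
a = sin²(Δφ/2) + cos φ₁ · cos φ₂ · sin²(Δλ/2) = 0.586625.
c = 2·atan2(√a, √(1−a)) = 1.74493 rad → d = 6371·c ≈ 11116.92 km ≈ 6002.66 nmi.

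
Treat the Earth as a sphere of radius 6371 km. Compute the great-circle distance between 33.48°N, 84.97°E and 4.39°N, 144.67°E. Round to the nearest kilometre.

Δλ = 144.67 − 84.97 = 59.70°.
Δφ = 4.39 − 33.48 = -29.09°.
a = sin²(Δφ/2) + cos φ₁ · cos φ₂ · sin²(Δλ/2) = 0.269097.
c = 2·atan2(√a, √(1−a)) = 1.09077 rad → d = 6371·c ≈ 6949.27 km.

6949 km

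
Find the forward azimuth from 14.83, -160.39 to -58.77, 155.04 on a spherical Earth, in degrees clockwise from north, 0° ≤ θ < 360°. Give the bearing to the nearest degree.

202°

Δλ = 155.04 − -160.39 = 315.43°; wrapped into (−180°, 180°]: -44.57°.
θ = atan2( sin Δλ · cos φ₂ , cos φ₁ · sin φ₂ − sin φ₁ · cos φ₂ · cos Δλ )
  = atan2(-0.36386, -0.92115) = -158.446° → normalised to [0°, 360°): 201.554°.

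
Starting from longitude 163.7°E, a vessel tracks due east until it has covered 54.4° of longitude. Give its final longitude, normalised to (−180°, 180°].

141.9°W

Start at +163.7°; shift +54.4° → +218.1°.
+218.1° lies outside (−180°, 180°]; subtract 360° → -141.9°.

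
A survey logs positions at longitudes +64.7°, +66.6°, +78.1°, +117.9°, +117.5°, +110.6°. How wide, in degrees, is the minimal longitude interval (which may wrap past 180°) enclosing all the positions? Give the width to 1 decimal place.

53.2°

Sort the longitudes: +64.7°, +66.6°, +78.1°, +110.6°, +117.5°, +117.9°.
Eastward gaps between consecutive values (wrapping around): 1.9°, 11.5°, 32.5°, 6.9°, 0.4°, 306.8°.
Largest gap = 306.8° ⇒ minimal covering band is its complement: 360° − 306.8° = 53.2°.
Band runs from +64.7° eastward to +117.9°.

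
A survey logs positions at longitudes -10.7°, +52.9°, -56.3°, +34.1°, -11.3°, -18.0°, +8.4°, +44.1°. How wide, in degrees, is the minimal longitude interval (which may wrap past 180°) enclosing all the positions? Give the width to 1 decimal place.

109.2°

Sort the longitudes: -56.3°, -18.0°, -11.3°, -10.7°, +8.4°, +34.1°, +44.1°, +52.9°.
Eastward gaps between consecutive values (wrapping around): 38.3°, 6.7°, 0.6°, 19.1°, 25.7°, 10.0°, 8.8°, 250.8°.
Largest gap = 250.8° ⇒ minimal covering band is its complement: 360° − 250.8° = 109.2°.
Band runs from -56.3° eastward to +52.9°.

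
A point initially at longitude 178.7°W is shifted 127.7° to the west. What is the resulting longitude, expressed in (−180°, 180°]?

Start at -178.7°; shift −127.7° → -306.4°.
-306.4° lies outside (−180°, 180°]; add 360° → +53.6°.

53.6°E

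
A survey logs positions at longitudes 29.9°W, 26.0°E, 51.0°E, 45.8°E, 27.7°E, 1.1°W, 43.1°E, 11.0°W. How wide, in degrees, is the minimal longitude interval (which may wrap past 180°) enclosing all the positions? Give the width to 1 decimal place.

80.9°

Sort the longitudes: -29.9°, -11.0°, -1.1°, +26.0°, +27.7°, +43.1°, +45.8°, +51.0°.
Eastward gaps between consecutive values (wrapping around): 18.9°, 9.9°, 27.1°, 1.7°, 15.4°, 2.7°, 5.2°, 279.1°.
Largest gap = 279.1° ⇒ minimal covering band is its complement: 360° − 279.1° = 80.9°.
Band runs from -29.9° eastward to +51.0°.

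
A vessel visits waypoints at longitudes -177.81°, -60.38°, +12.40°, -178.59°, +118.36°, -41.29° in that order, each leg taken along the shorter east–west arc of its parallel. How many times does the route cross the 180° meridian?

Leg 1: -177.81° → -60.38°, shortest Δλ = 117.43° (east) — does not cross 180°.
Leg 2: -60.38° → +12.40°, shortest Δλ = 72.78° (east) — does not cross 180°.
Leg 3: +12.40° → -178.59°, shortest Δλ = 169.01° (east) — crosses 180°.
Leg 4: -178.59° → +118.36°, shortest Δλ = -63.05° (west) — crosses 180°.
Leg 5: +118.36° → -41.29°, shortest Δλ = -159.65° (west) — does not cross 180°.
Total crossings: 2.

2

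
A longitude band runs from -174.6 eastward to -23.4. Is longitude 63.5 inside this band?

No

Band width going east from -174.6° to -23.4°: ((-23.4 − -174.6) mod 360) = 151.2°.
Offset of +63.5° east of the west edge: ((63.5 − -174.6) mod 360) = 238.1°.
238.1° > 151.2° ⇒ outside.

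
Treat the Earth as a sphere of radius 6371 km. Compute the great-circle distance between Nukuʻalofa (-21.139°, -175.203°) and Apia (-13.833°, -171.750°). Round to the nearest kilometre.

Δλ = -171.750 − -175.203 = 3.453°.
Δφ = -13.833 − -21.139 = 7.306°.
a = sin²(Δφ/2) + cos φ₁ · cos φ₂ · sin²(Δλ/2) = 0.004882.
c = 2·atan2(√a, √(1−a)) = 0.13985 rad → d = 6371·c ≈ 890.98 km.

891 km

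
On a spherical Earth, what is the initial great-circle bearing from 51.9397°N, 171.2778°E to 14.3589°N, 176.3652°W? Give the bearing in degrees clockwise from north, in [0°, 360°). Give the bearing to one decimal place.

160.7°

Δλ = -176.3652 − 171.2778 = -347.6430°; wrapped into (−180°, 180°]: 12.3570°.
θ = atan2( sin Δλ · cos φ₂ , cos φ₁ · sin φ₂ − sin φ₁ · cos φ₂ · cos Δλ )
  = atan2(0.20732, -0.59221) = 160.706° → normalised to [0°, 360°): 160.706°.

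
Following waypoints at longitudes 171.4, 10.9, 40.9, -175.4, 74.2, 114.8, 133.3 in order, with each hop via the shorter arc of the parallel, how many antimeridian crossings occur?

2

Leg 1: +171.4° → +10.9°, shortest Δλ = -160.5° (west) — does not cross 180°.
Leg 2: +10.9° → +40.9°, shortest Δλ = 30.0° (east) — does not cross 180°.
Leg 3: +40.9° → -175.4°, shortest Δλ = 143.7° (east) — crosses 180°.
Leg 4: -175.4° → +74.2°, shortest Δλ = -110.4° (west) — crosses 180°.
Leg 5: +74.2° → +114.8°, shortest Δλ = 40.6° (east) — does not cross 180°.
Leg 6: +114.8° → +133.3°, shortest Δλ = 18.5° (east) — does not cross 180°.
Total crossings: 2.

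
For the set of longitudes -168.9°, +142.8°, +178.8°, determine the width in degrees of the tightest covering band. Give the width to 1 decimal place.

Sort the longitudes: -168.9°, +142.8°, +178.8°.
Eastward gaps between consecutive values (wrapping around): 311.7°, 36.0°, 12.3°.
Largest gap = 311.7° ⇒ minimal covering band is its complement: 360° − 311.7° = 48.3°.
Band runs from +142.8° eastward to -168.9°, crossing the antimeridian.

48.3°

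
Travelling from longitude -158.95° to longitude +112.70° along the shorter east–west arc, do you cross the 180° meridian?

Naïve |112.70 − -158.95| = 271.65° > 180°, so the shorter arc goes the other way round — across 180°.
Signed shortest Δλ = ((112.70 − -158.95 + 180) mod 360) − 180 = -88.35°.
Going west by 88.35° from -158.95° passes through 180° before reaching +112.70°.

Yes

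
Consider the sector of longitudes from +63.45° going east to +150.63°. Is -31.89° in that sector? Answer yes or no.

No

Band width going east from +63.45° to +150.63°: ((150.63 − 63.45) mod 360) = 87.18°.
Offset of -31.89° east of the west edge: ((-31.89 − 63.45) mod 360) = 264.66°.
264.66° > 87.18° ⇒ outside.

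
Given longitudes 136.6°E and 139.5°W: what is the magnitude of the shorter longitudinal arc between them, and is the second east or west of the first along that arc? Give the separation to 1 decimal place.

83.9° east

Raw difference: -139.5 − 136.6 = -276.1°.
Normalise into (−180°, 180°]: -276.1° + 360° = 83.9°.
Positive ⇒ the second point lies to the east; separation 83.9°.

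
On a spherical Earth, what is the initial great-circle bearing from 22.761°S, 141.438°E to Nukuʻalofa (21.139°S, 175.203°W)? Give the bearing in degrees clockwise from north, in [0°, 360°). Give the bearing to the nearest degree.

Δλ = -175.203 − 141.438 = -316.641°; wrapped into (−180°, 180°]: 43.359°.
θ = atan2( sin Δλ · cos φ₂ , cos φ₁ · sin φ₂ − sin φ₁ · cos φ₂ · cos Δλ )
  = atan2(0.64037, -0.07018) = 96.255° → normalised to [0°, 360°): 96.255°.

96°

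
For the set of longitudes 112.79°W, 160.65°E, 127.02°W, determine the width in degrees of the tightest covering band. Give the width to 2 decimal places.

86.56°

Sort the longitudes: -127.02°, -112.79°, +160.65°.
Eastward gaps between consecutive values (wrapping around): 14.23°, 273.44°, 72.33°.
Largest gap = 273.44° ⇒ minimal covering band is its complement: 360° − 273.44° = 86.56°.
Band runs from +160.65° eastward to -112.79°, crossing the antimeridian.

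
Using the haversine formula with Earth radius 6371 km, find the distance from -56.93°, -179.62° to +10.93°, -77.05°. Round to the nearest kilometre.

Δλ = -77.05 − -179.62 = 102.57°.
Δφ = 10.93 − -56.93 = 67.86°.
a = sin²(Δφ/2) + cos φ₁ · cos φ₂ · sin²(Δλ/2) = 0.637747.
c = 2·atan2(√a, √(1−a)) = 1.84990 rad → d = 6371·c ≈ 11785.71 km.

11786 km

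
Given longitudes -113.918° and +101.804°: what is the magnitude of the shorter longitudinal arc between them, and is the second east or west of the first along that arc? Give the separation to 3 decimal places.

Raw difference: 101.804 − -113.918 = 215.722°.
Normalise into (−180°, 180°]: 215.722° − 360° = -144.278°.
Negative ⇒ the second point lies to the west; separation 144.278°.

144.278° west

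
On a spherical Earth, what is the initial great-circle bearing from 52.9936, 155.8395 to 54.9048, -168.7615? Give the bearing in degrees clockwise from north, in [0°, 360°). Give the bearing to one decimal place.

70.5°

Δλ = -168.7615 − 155.8395 = -324.6010°; wrapped into (−180°, 180°]: 35.3990°.
θ = atan2( sin Δλ · cos φ₂ , cos φ₁ · sin φ₂ − sin φ₁ · cos φ₂ · cos Δλ )
  = atan2(0.33304, 0.11823) = 70.456° → normalised to [0°, 360°): 70.456°.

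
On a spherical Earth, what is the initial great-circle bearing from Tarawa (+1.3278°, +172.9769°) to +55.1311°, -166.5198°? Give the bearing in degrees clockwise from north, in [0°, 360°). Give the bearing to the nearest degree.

Δλ = -166.5198 − 172.9769 = -339.4967°; wrapped into (−180°, 180°]: 20.5033°.
θ = atan2( sin Δλ · cos φ₂ , cos φ₁ · sin φ₂ − sin φ₁ · cos φ₂ · cos Δλ )
  = atan2(0.20024, 0.80783) = 13.922° → normalised to [0°, 360°): 13.922°.

14°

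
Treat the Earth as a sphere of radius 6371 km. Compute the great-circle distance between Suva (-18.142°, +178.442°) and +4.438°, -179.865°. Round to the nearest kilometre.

Δλ = -179.865 − 178.442 = -358.307°; wrapped into (−180°, 180°]: 1.693°.
Δφ = 4.438 − -18.142 = 22.580°.
a = sin²(Δφ/2) + cos φ₁ · cos φ₂ · sin²(Δλ/2) = 0.038535.
c = 2·atan2(√a, √(1−a)) = 0.39517 rad → d = 6371·c ≈ 2517.63 km.

2518 km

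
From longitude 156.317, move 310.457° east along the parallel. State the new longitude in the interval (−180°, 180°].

+106.774°

Start at +156.317°; shift +310.457° → +466.774°.
+466.774° lies outside (−180°, 180°]; subtract 360° → +106.774°.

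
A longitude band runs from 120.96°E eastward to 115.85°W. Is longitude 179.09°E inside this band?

Band width going east from +120.96° to -115.85°: ((-115.85 − 120.96) mod 360) = 123.19°.
Offset of +179.09° east of the west edge: ((179.09 − 120.96) mod 360) = 58.13°.
58.13° ≤ 123.19° ⇒ inside.

Yes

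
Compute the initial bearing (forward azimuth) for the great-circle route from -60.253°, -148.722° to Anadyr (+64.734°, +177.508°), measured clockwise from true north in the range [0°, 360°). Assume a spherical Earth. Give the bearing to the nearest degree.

Δλ = 177.508 − -148.722 = 326.230°; wrapped into (−180°, 180°]: -33.770°.
θ = atan2( sin Δλ · cos φ₂ , cos φ₁ · sin φ₂ − sin φ₁ · cos φ₂ · cos Δλ )
  = atan2(-0.23725, 0.75676) = -17.407° → normalised to [0°, 360°): 342.593°.

343°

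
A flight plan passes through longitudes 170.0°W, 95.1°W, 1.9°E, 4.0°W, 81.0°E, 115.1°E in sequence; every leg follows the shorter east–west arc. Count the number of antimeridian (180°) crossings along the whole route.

0

Leg 1: -170.0° → -95.1°, shortest Δλ = 74.9° (east) — does not cross 180°.
Leg 2: -95.1° → +1.9°, shortest Δλ = 97.0° (east) — does not cross 180°.
Leg 3: +1.9° → -4.0°, shortest Δλ = -5.9° (west) — does not cross 180°.
Leg 4: -4.0° → +81.0°, shortest Δλ = 85.0° (east) — does not cross 180°.
Leg 5: +81.0° → +115.1°, shortest Δλ = 34.1° (east) — does not cross 180°.
Total crossings: 0.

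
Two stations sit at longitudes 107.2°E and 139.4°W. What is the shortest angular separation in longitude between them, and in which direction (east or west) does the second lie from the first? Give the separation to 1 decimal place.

113.4° east

Raw difference: -139.4 − 107.2 = -246.6°.
Normalise into (−180°, 180°]: -246.6° + 360° = 113.4°.
Positive ⇒ the second point lies to the east; separation 113.4°.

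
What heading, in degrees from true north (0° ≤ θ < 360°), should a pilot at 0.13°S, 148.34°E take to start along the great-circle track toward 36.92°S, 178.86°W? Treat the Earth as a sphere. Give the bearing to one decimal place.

144.1°

Δλ = -178.86 − 148.34 = -327.20°; wrapped into (−180°, 180°]: 32.80°.
θ = atan2( sin Δλ · cos φ₂ , cos φ₁ · sin φ₂ − sin φ₁ · cos φ₂ · cos Δλ )
  = atan2(0.43308, -0.59917) = 144.141° → normalised to [0°, 360°): 144.141°.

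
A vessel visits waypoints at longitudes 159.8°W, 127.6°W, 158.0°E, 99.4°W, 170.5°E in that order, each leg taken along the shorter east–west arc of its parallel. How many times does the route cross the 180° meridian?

3

Leg 1: -159.8° → -127.6°, shortest Δλ = 32.2° (east) — does not cross 180°.
Leg 2: -127.6° → +158.0°, shortest Δλ = -74.4° (west) — crosses 180°.
Leg 3: +158.0° → -99.4°, shortest Δλ = 102.6° (east) — crosses 180°.
Leg 4: -99.4° → +170.5°, shortest Δλ = -90.1° (west) — crosses 180°.
Total crossings: 3.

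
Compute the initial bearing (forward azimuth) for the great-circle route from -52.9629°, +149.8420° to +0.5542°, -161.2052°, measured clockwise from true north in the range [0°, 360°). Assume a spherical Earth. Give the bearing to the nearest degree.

Δλ = -161.2052 − 149.8420 = -311.0472°; wrapped into (−180°, 180°]: 48.9528°.
θ = atan2( sin Δλ · cos φ₂ , cos φ₁ · sin φ₂ − sin φ₁ · cos φ₂ · cos Δλ )
  = atan2(0.75413, 0.52999) = 54.901° → normalised to [0°, 360°): 54.901°.

55°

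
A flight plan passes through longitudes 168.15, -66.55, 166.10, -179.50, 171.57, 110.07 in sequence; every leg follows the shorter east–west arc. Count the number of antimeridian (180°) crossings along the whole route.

Leg 1: +168.15° → -66.55°, shortest Δλ = 125.3° (east) — crosses 180°.
Leg 2: -66.55° → +166.10°, shortest Δλ = -127.35° (west) — crosses 180°.
Leg 3: +166.10° → -179.50°, shortest Δλ = 14.4° (east) — crosses 180°.
Leg 4: -179.50° → +171.57°, shortest Δλ = -8.93° (west) — crosses 180°.
Leg 5: +171.57° → +110.07°, shortest Δλ = -61.5° (west) — does not cross 180°.
Total crossings: 4.

4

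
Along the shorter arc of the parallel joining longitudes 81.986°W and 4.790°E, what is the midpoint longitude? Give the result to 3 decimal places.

38.598°W

Signed shortest Δλ from -81.986° to +4.790° is +86.776°.
Midpoint longitude = -81.986° + (+86.776°)/2 = -81.986° + 43.388° = -38.598°.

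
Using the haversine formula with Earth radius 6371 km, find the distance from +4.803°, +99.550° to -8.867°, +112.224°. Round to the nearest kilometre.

2070 km

Δλ = 112.224 − 99.550 = 12.674°.
Δφ = -8.867 − 4.803 = -13.670°.
a = sin²(Δφ/2) + cos φ₁ · cos φ₂ · sin²(Δλ/2) = 0.026159.
c = 2·atan2(√a, √(1−a)) = 0.32490 rad → d = 6371·c ≈ 2069.93 km.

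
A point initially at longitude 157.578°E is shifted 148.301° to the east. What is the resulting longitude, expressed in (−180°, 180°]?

Start at +157.578°; shift +148.301° → +305.879°.
+305.879° lies outside (−180°, 180°]; subtract 360° → -54.121°.

54.121°W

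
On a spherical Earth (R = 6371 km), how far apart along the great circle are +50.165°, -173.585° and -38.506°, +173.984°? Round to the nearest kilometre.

Δλ = 173.984 − -173.585 = 347.569°; wrapped into (−180°, 180°]: -12.431°.
Δφ = -38.506 − 50.165 = -88.671°.
a = sin²(Δφ/2) + cos φ₁ · cos φ₂ · sin²(Δλ/2) = 0.494279.
c = 2·atan2(√a, √(1−a)) = 1.55935 rad → d = 6371·c ≈ 9934.65 km.

9935 km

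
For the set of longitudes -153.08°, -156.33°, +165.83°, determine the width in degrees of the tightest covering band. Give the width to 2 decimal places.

41.09°

Sort the longitudes: -156.33°, -153.08°, +165.83°.
Eastward gaps between consecutive values (wrapping around): 3.25°, 318.91°, 37.84°.
Largest gap = 318.91° ⇒ minimal covering band is its complement: 360° − 318.91° = 41.09°.
Band runs from +165.83° eastward to -153.08°, crossing the antimeridian.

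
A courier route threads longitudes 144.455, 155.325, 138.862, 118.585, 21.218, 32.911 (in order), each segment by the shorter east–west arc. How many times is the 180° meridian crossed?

Leg 1: +144.455° → +155.325°, shortest Δλ = 10.87° (east) — does not cross 180°.
Leg 2: +155.325° → +138.862°, shortest Δλ = -16.463° (west) — does not cross 180°.
Leg 3: +138.862° → +118.585°, shortest Δλ = -20.277° (west) — does not cross 180°.
Leg 4: +118.585° → +21.218°, shortest Δλ = -97.367° (west) — does not cross 180°.
Leg 5: +21.218° → +32.911°, shortest Δλ = 11.693° (east) — does not cross 180°.
Total crossings: 0.

0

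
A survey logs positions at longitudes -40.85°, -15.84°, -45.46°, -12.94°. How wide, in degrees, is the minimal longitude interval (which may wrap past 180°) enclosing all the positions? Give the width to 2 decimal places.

Sort the longitudes: -45.46°, -40.85°, -15.84°, -12.94°.
Eastward gaps between consecutive values (wrapping around): 4.61°, 25.01°, 2.90°, 327.48°.
Largest gap = 327.48° ⇒ minimal covering band is its complement: 360° − 327.48° = 32.52°.
Band runs from -45.46° eastward to -12.94°.

32.52°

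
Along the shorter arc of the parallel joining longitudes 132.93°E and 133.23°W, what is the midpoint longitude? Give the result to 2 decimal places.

Signed shortest Δλ from +132.93° to -133.23° is +93.84°.
Midpoint longitude = +132.93° + (+93.84°)/2 = +132.93° + 46.92° = +179.85°.
(The naïve average (+132.93 + -133.23)/2 = -0.15° is on the wrong side of the globe.)

179.85°E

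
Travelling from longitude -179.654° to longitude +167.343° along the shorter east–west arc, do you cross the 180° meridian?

Naïve |167.343 − -179.654| = 346.997° > 180°, so the shorter arc goes the other way round — across 180°.
Signed shortest Δλ = ((167.343 − -179.654 + 180) mod 360) − 180 = -13.003°.
Going west by 13.003° from -179.654° passes through 180° before reaching +167.343°.

Yes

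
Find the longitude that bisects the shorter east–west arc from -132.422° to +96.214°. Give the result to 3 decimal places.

+161.896°

Signed shortest Δλ from -132.422° to +96.214° is -131.364°.
Midpoint longitude = -132.422° + (-131.364°)/2 = -132.422° − 65.682° = -198.104°.
Normalise into (−180°, 180°]: +161.896°.
(The naïve average (-132.422 + +96.214)/2 = -18.104° is on the wrong side of the globe.)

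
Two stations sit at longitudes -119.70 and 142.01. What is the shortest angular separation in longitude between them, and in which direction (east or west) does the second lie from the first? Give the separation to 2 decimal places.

98.29° west

Raw difference: 142.01 − -119.70 = 261.71°.
Normalise into (−180°, 180°]: 261.71° − 360° = -98.29°.
Negative ⇒ the second point lies to the west; separation 98.29°.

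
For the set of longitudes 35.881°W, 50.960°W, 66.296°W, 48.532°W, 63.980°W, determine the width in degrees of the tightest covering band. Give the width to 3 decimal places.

Sort the longitudes: -66.296°, -63.980°, -50.960°, -48.532°, -35.881°.
Eastward gaps between consecutive values (wrapping around): 2.316°, 13.020°, 2.428°, 12.651°, 329.585°.
Largest gap = 329.585° ⇒ minimal covering band is its complement: 360° − 329.585° = 30.415°.
Band runs from -66.296° eastward to -35.881°.

30.415°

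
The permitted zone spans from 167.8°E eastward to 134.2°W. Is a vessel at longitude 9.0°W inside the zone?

No

Band width going east from +167.8° to -134.2°: ((-134.2 − 167.8) mod 360) = 58.0°.
Offset of -9.0° east of the west edge: ((-9.0 − 167.8) mod 360) = 183.2°.
183.2° > 58.0° ⇒ outside.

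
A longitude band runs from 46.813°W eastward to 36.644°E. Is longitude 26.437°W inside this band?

Yes

Band width going east from -46.813° to +36.644°: ((36.644 − -46.813) mod 360) = 83.457°.
Offset of -26.437° east of the west edge: ((-26.437 − -46.813) mod 360) = 20.376°.
20.376° ≤ 83.457° ⇒ inside.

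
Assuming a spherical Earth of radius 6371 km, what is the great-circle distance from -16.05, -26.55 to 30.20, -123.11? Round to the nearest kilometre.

11512 km

Δλ = -123.11 − -26.55 = -96.56°.
Δφ = 30.20 − -16.05 = 46.25°.
a = sin²(Δφ/2) + cos φ₁ · cos φ₂ · sin²(Δλ/2) = 0.616981.
c = 2·atan2(√a, √(1−a)) = 1.80695 rad → d = 6371·c ≈ 11512.06 km.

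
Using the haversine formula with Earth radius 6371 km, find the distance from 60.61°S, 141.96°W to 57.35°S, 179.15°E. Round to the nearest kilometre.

Δλ = 179.15 − -141.96 = 321.11°; wrapped into (−180°, 180°]: -38.89°.
Δφ = -57.35 − -60.61 = 3.26°.
a = sin²(Δφ/2) + cos φ₁ · cos φ₂ · sin²(Δλ/2) = 0.030151.
c = 2·atan2(√a, √(1−a)) = 0.34905 rad → d = 6371·c ≈ 2223.80 km.

2224 km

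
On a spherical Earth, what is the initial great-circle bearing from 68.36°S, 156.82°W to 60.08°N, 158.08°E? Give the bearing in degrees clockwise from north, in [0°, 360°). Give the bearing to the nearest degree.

331°

Δλ = 158.08 − -156.82 = 314.90°; wrapped into (−180°, 180°]: -45.10°.
θ = atan2( sin Δλ · cos φ₂ , cos φ₁ · sin φ₂ − sin φ₁ · cos φ₂ · cos Δλ )
  = atan2(-0.35331, 0.64689) = -28.642° → normalised to [0°, 360°): 331.358°.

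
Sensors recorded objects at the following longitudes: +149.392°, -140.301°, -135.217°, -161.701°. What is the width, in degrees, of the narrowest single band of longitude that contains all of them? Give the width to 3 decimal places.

75.391°

Sort the longitudes: -161.701°, -140.301°, -135.217°, +149.392°.
Eastward gaps between consecutive values (wrapping around): 21.400°, 5.084°, 284.609°, 48.907°.
Largest gap = 284.609° ⇒ minimal covering band is its complement: 360° − 284.609° = 75.391°.
Band runs from +149.392° eastward to -135.217°, crossing the antimeridian.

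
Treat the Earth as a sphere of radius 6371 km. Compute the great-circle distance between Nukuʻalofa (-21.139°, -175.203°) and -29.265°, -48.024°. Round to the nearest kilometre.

Δλ = -48.024 − -175.203 = 127.179°.
Δφ = -29.265 − -21.139 = -8.126°.
a = sin²(Δφ/2) + cos φ₁ · cos φ₂ · sin²(Δλ/2) = 0.657704.
c = 2·atan2(√a, √(1−a)) = 1.89168 rad → d = 6371·c ≈ 12051.92 km.

12052 km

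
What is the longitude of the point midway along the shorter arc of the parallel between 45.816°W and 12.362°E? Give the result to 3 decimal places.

16.727°W

Signed shortest Δλ from -45.816° to +12.362° is +58.178°.
Midpoint longitude = -45.816° + (+58.178°)/2 = -45.816° + 29.089° = -16.727°.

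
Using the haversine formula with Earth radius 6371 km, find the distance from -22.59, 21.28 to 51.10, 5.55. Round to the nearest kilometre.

Δλ = 5.55 − 21.28 = -15.73°.
Δφ = 51.10 − -22.59 = 73.69°.
a = sin²(Δφ/2) + cos φ₁ · cos φ₂ · sin²(Δλ/2) = 0.370439.
c = 2·atan2(√a, √(1−a)) = 1.30868 rad → d = 6371·c ≈ 8337.63 km.

8338 km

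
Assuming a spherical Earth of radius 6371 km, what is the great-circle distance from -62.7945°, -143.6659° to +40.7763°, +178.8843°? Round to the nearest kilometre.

Δλ = 178.8843 − -143.6659 = 322.5502°; wrapped into (−180°, 180°]: -37.4498°.
Δφ = 40.7763 − -62.7945 = 103.5708°.
a = sin²(Δφ/2) + cos φ₁ · cos φ₂ · sin²(Δλ/2) = 0.653003.
c = 2·atan2(√a, √(1−a)) = 1.88179 rad → d = 6371·c ≈ 11988.89 km.

11989 km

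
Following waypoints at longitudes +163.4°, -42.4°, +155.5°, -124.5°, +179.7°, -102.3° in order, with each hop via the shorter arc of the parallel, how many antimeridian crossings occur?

Leg 1: +163.4° → -42.4°, shortest Δλ = 154.2° (east) — crosses 180°.
Leg 2: -42.4° → +155.5°, shortest Δλ = -162.1° (west) — crosses 180°.
Leg 3: +155.5° → -124.5°, shortest Δλ = 80.0° (east) — crosses 180°.
Leg 4: -124.5° → +179.7°, shortest Δλ = -55.8° (west) — crosses 180°.
Leg 5: +179.7° → -102.3°, shortest Δλ = 78.0° (east) — crosses 180°.
Total crossings: 5.

5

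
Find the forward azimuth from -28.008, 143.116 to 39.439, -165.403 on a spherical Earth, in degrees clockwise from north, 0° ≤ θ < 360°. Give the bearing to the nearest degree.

Δλ = -165.403 − 143.116 = -308.519°; wrapped into (−180°, 180°]: 51.481°.
θ = atan2( sin Δλ · cos φ₂ , cos φ₁ · sin φ₂ − sin φ₁ · cos φ₂ · cos Δλ )
  = atan2(0.60425, 0.78672) = 37.527° → normalised to [0°, 360°): 37.527°.

38°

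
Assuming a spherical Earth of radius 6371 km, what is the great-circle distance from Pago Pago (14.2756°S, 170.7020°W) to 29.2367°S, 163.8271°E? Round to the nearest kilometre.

3100 km

Δλ = 163.8271 − -170.7020 = 334.5291°; wrapped into (−180°, 180°]: -25.4709°.
Δφ = -29.2367 − -14.2756 = -14.9611°.
a = sin²(Δφ/2) + cos φ₁ · cos φ₂ · sin²(Δλ/2) = 0.058047.
c = 2·atan2(√a, √(1−a)) = 0.48665 rad → d = 6371·c ≈ 3100.43 km.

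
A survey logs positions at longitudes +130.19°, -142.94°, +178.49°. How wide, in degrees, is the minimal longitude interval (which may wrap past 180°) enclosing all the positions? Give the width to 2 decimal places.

Sort the longitudes: -142.94°, +130.19°, +178.49°.
Eastward gaps between consecutive values (wrapping around): 273.13°, 48.30°, 38.57°.
Largest gap = 273.13° ⇒ minimal covering band is its complement: 360° − 273.13° = 86.87°.
Band runs from +130.19° eastward to -142.94°, crossing the antimeridian.

86.87°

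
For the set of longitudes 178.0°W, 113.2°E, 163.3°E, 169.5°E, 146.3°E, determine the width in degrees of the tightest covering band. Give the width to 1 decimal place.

68.8°

Sort the longitudes: -178.0°, +113.2°, +146.3°, +163.3°, +169.5°.
Eastward gaps between consecutive values (wrapping around): 291.2°, 33.1°, 17.0°, 6.2°, 12.5°.
Largest gap = 291.2° ⇒ minimal covering band is its complement: 360° − 291.2° = 68.8°.
Band runs from +113.2° eastward to -178.0°, crossing the antimeridian.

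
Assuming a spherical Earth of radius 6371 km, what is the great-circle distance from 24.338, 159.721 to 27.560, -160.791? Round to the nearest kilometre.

3948 km

Δλ = -160.791 − 159.721 = -320.512°; wrapped into (−180°, 180°]: 39.488°.
Δφ = 27.560 − 24.338 = 3.222°.
a = sin²(Δφ/2) + cos φ₁ · cos φ₂ · sin²(Δλ/2) = 0.092971.
c = 2·atan2(√a, √(1−a)) = 0.61969 rad → d = 6371·c ≈ 3948.04 km.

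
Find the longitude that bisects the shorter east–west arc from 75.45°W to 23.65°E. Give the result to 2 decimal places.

Signed shortest Δλ from -75.45° to +23.65° is +99.10°.
Midpoint longitude = -75.45° + (+99.10°)/2 = -75.45° + 49.55° = -25.90°.

25.90°W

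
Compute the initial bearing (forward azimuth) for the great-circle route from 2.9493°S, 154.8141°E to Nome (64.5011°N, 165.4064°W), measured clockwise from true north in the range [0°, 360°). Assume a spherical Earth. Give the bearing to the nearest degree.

Δλ = -165.4064 − 154.8141 = -320.2205°; wrapped into (−180°, 180°]: 39.7795°.
θ = atan2( sin Δλ · cos φ₂ , cos φ₁ · sin φ₂ − sin φ₁ · cos φ₂ · cos Δλ )
  = atan2(0.27544, 0.91842) = 16.695° → normalised to [0°, 360°): 16.695°.

17°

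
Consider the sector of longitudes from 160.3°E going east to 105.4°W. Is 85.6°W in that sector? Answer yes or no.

Band width going east from +160.3° to -105.4°: ((-105.4 − 160.3) mod 360) = 94.3°.
Offset of -85.6° east of the west edge: ((-85.6 − 160.3) mod 360) = 114.1°.
114.1° > 94.3° ⇒ outside.

No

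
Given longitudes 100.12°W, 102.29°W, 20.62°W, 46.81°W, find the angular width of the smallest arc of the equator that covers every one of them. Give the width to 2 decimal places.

81.67°

Sort the longitudes: -102.29°, -100.12°, -46.81°, -20.62°.
Eastward gaps between consecutive values (wrapping around): 2.17°, 53.31°, 26.19°, 278.33°.
Largest gap = 278.33° ⇒ minimal covering band is its complement: 360° − 278.33° = 81.67°.
Band runs from -102.29° eastward to -20.62°.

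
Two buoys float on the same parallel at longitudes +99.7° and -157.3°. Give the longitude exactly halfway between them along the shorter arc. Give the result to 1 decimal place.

Signed shortest Δλ from +99.7° to -157.3° is +103.0°.
Midpoint longitude = +99.7° + (+103.0°)/2 = +99.7° + 51.5° = +151.2°.
(The naïve average (+99.7 + -157.3)/2 = -28.8° is on the wrong side of the globe.)

+151.2°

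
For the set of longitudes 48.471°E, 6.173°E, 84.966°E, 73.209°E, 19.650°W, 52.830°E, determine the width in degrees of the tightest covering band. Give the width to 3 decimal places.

Sort the longitudes: -19.650°, +6.173°, +48.471°, +52.830°, +73.209°, +84.966°.
Eastward gaps between consecutive values (wrapping around): 25.823°, 42.298°, 4.359°, 20.379°, 11.757°, 255.384°.
Largest gap = 255.384° ⇒ minimal covering band is its complement: 360° − 255.384° = 104.616°.
Band runs from -19.650° eastward to +84.966°.

104.616°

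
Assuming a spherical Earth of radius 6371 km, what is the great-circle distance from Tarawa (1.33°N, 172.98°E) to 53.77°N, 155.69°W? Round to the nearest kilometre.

6498 km

Δλ = -155.69 − 172.98 = -328.67°; wrapped into (−180°, 180°]: 31.33°.
Δφ = 53.77 − 1.33 = 52.44°.
a = sin²(Δφ/2) + cos φ₁ · cos φ₂ · sin²(Δλ/2) = 0.238282.
c = 2·atan2(√a, √(1−a)) = 1.01992 rad → d = 6371·c ≈ 6497.90 km.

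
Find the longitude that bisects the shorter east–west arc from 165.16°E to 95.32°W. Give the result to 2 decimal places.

145.08°W

Signed shortest Δλ from +165.16° to -95.32° is +99.52°.
Midpoint longitude = +165.16° + (+99.52°)/2 = +165.16° + 49.76° = +214.92°.
Normalise into (−180°, 180°]: -145.08°.
(The naïve average (+165.16 + -95.32)/2 = 34.92° is on the wrong side of the globe.)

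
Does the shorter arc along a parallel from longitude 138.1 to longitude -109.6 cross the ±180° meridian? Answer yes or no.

Naïve |-109.6 − 138.1| = 247.7° > 180°, so the shorter arc goes the other way round — across 180°.
Signed shortest Δλ = ((-109.6 − 138.1 + 180) mod 360) − 180 = 112.3°.
Going east by 112.3° from +138.1° passes through 180° before reaching -109.6°.

Yes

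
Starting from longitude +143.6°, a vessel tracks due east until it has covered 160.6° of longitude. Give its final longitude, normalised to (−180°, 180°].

Start at +143.6°; shift +160.6° → +304.2°.
+304.2° lies outside (−180°, 180°]; subtract 360° → -55.8°.

-55.8°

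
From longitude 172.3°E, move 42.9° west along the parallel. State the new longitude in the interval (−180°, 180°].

Start at +172.3°; shift −42.9° → +129.4°.
+129.4° already lies in (−180°, 180°].

129.4°E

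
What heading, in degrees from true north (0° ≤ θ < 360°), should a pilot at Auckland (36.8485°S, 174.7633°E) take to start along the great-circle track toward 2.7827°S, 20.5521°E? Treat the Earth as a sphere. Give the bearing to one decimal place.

Δλ = 20.5521 − 174.7633 = -154.2112°.
θ = atan2( sin Δλ · cos φ₂ , cos φ₁ · sin φ₂ − sin φ₁ · cos φ₂ · cos Δλ )
  = atan2(-0.43454, -0.57819) = -143.073° → normalised to [0°, 360°): 216.927°.

216.9°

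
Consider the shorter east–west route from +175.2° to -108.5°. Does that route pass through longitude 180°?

Naïve |-108.5 − 175.2| = 283.7° > 180°, so the shorter arc goes the other way round — across 180°.
Signed shortest Δλ = ((-108.5 − 175.2 + 180) mod 360) − 180 = 76.3°.
Going east by 76.3° from +175.2° passes through 180° before reaching -108.5°.

Yes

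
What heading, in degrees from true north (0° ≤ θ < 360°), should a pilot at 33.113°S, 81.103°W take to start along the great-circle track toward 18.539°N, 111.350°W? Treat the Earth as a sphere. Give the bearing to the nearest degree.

Δλ = -111.350 − -81.103 = -30.247°.
θ = atan2( sin Δλ · cos φ₂ , cos φ₁ · sin φ₂ − sin φ₁ · cos φ₂ · cos Δλ )
  = atan2(-0.47759, 0.71375) = -33.788° → normalised to [0°, 360°): 326.212°.

326°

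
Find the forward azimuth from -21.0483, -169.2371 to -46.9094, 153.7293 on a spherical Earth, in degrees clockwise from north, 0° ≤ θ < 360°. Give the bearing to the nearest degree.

Δλ = 153.7293 − -169.2371 = 322.9664°; wrapped into (−180°, 180°]: -37.0336°.
θ = atan2( sin Δλ · cos φ₂ , cos φ₁ · sin φ₂ − sin φ₁ · cos φ₂ · cos Δλ )
  = atan2(-0.41145, -0.48568) = -139.730° → normalised to [0°, 360°): 220.270°.

220°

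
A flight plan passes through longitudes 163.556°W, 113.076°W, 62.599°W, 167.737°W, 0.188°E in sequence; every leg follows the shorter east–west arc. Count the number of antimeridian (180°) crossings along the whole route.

Leg 1: -163.556° → -113.076°, shortest Δλ = 50.48° (east) — does not cross 180°.
Leg 2: -113.076° → -62.599°, shortest Δλ = 50.477° (east) — does not cross 180°.
Leg 3: -62.599° → -167.737°, shortest Δλ = -105.138° (west) — does not cross 180°.
Leg 4: -167.737° → +0.188°, shortest Δλ = 167.925° (east) — does not cross 180°.
Total crossings: 0.

0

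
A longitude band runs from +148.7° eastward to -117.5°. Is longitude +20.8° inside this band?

No

Band width going east from +148.7° to -117.5°: ((-117.5 − 148.7) mod 360) = 93.8°.
Offset of +20.8° east of the west edge: ((20.8 − 148.7) mod 360) = 232.1°.
232.1° > 93.8° ⇒ outside.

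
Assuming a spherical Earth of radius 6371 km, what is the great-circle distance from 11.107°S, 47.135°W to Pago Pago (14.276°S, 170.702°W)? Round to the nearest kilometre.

Δλ = -170.702 − -47.135 = -123.567°.
Δφ = -14.276 − -11.107 = -3.169°.
a = sin²(Δφ/2) + cos φ₁ · cos φ₂ · sin²(Δλ/2) = 0.739148.
c = 2·atan2(√a, √(1−a)) = 2.06951 rad → d = 6371·c ≈ 13184.85 km.

13185 km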